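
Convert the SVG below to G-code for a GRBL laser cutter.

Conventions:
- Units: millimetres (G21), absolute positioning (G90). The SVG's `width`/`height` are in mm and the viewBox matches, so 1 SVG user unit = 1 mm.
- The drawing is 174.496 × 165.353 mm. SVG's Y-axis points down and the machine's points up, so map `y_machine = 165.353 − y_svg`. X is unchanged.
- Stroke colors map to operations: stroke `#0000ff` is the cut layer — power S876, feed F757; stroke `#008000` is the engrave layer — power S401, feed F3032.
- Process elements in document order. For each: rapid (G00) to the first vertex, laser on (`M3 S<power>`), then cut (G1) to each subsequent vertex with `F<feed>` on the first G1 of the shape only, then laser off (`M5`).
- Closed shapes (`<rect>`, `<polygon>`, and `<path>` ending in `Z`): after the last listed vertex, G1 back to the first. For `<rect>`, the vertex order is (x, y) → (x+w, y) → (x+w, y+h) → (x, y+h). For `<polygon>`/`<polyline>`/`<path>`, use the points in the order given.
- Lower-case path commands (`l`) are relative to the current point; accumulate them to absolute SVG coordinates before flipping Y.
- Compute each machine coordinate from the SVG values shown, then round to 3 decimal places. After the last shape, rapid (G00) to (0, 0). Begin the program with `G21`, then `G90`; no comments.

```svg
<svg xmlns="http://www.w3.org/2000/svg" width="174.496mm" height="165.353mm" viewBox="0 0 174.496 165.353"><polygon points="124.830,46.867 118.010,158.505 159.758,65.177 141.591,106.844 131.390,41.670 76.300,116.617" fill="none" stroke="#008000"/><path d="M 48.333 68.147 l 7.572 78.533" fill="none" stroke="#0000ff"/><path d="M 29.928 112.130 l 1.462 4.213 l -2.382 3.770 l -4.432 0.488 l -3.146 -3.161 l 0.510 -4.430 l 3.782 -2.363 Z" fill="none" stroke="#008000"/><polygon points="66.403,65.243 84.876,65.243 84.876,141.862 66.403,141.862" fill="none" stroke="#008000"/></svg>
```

1 u = 1 mm; y_m = 165.353 − y.

[1] `<polygon>` closed polygon, #008000→engrave S401 F3032: (124.830,118.486) → (118.010,6.848) → (159.758,100.176) → (141.591,58.509) → (131.390,123.683) → (76.300,48.736) → (124.830,118.486) (closed)

[2] `<path>` line segment, #0000ff→cut S876 F757: (48.333,97.206) → (55.905,18.673)

[3] `<path>` regular polygon, #008000→engrave S401 F3032: (29.928,53.223) → (31.390,49.010) → (29.008,45.240) → (24.576,44.752) → (21.430,47.913) → (21.940,52.343) → (25.722,54.706) → (29.928,53.223) (closed)

[4] `<polygon>` rectangle, #008000→engrave S401 F3032: (66.403,100.110) → (84.876,100.110) → (84.876,23.491) → (66.403,23.491) → (66.403,100.110) (closed)

G21
G90
G00 X124.830 Y118.486
M3 S401
G1 X118.010 Y6.848 F3032
G1 X159.758 Y100.176
G1 X141.591 Y58.509
G1 X131.390 Y123.683
G1 X76.300 Y48.736
G1 X124.830 Y118.486
M5
G00 X48.333 Y97.206
M3 S876
G1 X55.905 Y18.673 F757
M5
G00 X29.928 Y53.223
M3 S401
G1 X31.390 Y49.010 F3032
G1 X29.008 Y45.240
G1 X24.576 Y44.752
G1 X21.430 Y47.913
G1 X21.940 Y52.343
G1 X25.722 Y54.706
G1 X29.928 Y53.223
M5
G00 X66.403 Y100.110
M3 S401
G1 X84.876 Y100.110 F3032
G1 X84.876 Y23.491
G1 X66.403 Y23.491
G1 X66.403 Y100.110
M5
G00 X0.000 Y0.000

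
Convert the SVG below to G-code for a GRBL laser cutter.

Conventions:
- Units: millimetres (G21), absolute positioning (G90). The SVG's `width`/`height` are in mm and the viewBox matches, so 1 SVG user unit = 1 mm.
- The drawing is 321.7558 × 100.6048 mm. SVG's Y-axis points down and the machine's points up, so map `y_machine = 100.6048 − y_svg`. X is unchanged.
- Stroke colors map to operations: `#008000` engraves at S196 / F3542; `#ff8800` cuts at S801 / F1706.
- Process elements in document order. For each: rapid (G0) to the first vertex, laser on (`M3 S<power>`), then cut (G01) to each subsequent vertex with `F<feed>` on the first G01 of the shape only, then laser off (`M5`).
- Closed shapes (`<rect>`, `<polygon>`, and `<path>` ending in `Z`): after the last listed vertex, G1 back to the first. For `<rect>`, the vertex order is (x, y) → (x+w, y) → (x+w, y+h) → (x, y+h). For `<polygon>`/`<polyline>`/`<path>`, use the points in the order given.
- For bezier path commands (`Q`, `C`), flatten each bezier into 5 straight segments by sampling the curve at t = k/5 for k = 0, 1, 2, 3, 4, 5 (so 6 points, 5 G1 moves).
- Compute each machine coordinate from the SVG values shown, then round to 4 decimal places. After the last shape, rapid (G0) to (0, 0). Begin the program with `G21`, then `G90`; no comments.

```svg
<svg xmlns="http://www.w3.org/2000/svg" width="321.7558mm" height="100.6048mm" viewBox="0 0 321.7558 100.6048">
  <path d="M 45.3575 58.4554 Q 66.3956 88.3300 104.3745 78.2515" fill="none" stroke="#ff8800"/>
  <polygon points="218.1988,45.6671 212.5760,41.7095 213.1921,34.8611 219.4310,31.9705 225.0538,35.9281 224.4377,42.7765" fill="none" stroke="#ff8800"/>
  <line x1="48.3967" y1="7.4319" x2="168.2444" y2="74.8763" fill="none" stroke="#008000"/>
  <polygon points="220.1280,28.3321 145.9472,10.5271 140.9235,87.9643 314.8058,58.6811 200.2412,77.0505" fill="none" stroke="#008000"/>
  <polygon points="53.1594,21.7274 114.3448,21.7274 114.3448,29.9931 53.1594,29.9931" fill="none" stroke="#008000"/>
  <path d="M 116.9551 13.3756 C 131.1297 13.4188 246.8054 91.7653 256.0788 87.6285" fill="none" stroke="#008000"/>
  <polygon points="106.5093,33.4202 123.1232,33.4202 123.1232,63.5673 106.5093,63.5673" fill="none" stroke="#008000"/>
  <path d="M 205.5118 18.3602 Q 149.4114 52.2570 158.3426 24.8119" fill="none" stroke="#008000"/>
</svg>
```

1 u = 1 mm; y_m = 100.6048 − y.

[1] `<path>` quadratic bezier, #ff8800→cut S801 F1706: (45.3575,42.1494) → (54.4504,31.7977) → (64.8985,24.6422) → (76.7019,20.6830) → (89.8606,19.9200) → (104.3745,22.3533)

[2] `<polygon>` regular polygon, #ff8800→cut S801 F1706: (218.1988,54.9377) → (212.5760,58.8953) → (213.1921,65.7437) → (219.4310,68.6343) → (225.0538,64.6767) → (224.4377,57.8283) → (218.1988,54.9377) (closed)

[3] `<line>` line segment, #008000→engrave S196 F3542: (48.3967,93.1729) → (168.2444,25.7285)

[4] `<polygon>` closed polygon, #008000→engrave S196 F3542: (220.1280,72.2727) → (145.9472,90.0777) → (140.9235,12.6405) → (314.8058,41.9237) → (200.2412,23.5543) → (220.1280,72.2727) (closed)

[5] `<polygon>` rectangle, #008000→engrave S196 F3542: (53.1594,78.8774) → (114.3448,78.8774) → (114.3448,70.6117) → (53.1594,70.6117) → (53.1594,78.8774) (closed)

[6] `<path>` cubic bezier, #008000→engrave S196 F3542: (116.9551,87.2292) → (135.9768,79.0932) → (169.3793,59.8821) → (207.1834,37.3138) → (239.4097,19.1059) → (256.0788,12.9763)

[7] `<polygon>` rectangle, #008000→engrave S196 F3542: (106.5093,67.1846) → (123.1232,67.1846) → (123.1232,37.0375) → (106.5093,37.0375) → (106.5093,67.1846) (closed)

[8] `<path>` quadratic bezier, #008000→engrave S196 F3542: (205.5118,82.2446) → (185.6729,71.1396) → (171.0365,64.9419) → (161.6027,63.6515) → (157.3714,67.2685) → (158.3426,75.7929)

G21
G90
G0 X45.3575 Y42.1494
M3 S801
G01 X54.4504 Y31.7977 F1706
G01 X64.8985 Y24.6422
G01 X76.7019 Y20.6830
G01 X89.8606 Y19.9200
G01 X104.3745 Y22.3533
M5
G0 X218.1988 Y54.9377
M3 S801
G01 X212.5760 Y58.8953 F1706
G01 X213.1921 Y65.7437
G01 X219.4310 Y68.6343
G01 X225.0538 Y64.6767
G01 X224.4377 Y57.8283
G01 X218.1988 Y54.9377
M5
G0 X48.3967 Y93.1729
M3 S196
G01 X168.2444 Y25.7285 F3542
M5
G0 X220.1280 Y72.2727
M3 S196
G01 X145.9472 Y90.0777 F3542
G01 X140.9235 Y12.6405
G01 X314.8058 Y41.9237
G01 X200.2412 Y23.5543
G01 X220.1280 Y72.2727
M5
G0 X53.1594 Y78.8774
M3 S196
G01 X114.3448 Y78.8774 F3542
G01 X114.3448 Y70.6117
G01 X53.1594 Y70.6117
G01 X53.1594 Y78.8774
M5
G0 X116.9551 Y87.2292
M3 S196
G01 X135.9768 Y79.0932 F3542
G01 X169.3793 Y59.8821
G01 X207.1834 Y37.3138
G01 X239.4097 Y19.1059
G01 X256.0788 Y12.9763
M5
G0 X106.5093 Y67.1846
M3 S196
G01 X123.1232 Y67.1846 F3542
G01 X123.1232 Y37.0375
G01 X106.5093 Y37.0375
G01 X106.5093 Y67.1846
M5
G0 X205.5118 Y82.2446
M3 S196
G01 X185.6729 Y71.1396 F3542
G01 X171.0365 Y64.9419
G01 X161.6027 Y63.6515
G01 X157.3714 Y67.2685
G01 X158.3426 Y75.7929
M5
G0 X0.0000 Y0.0000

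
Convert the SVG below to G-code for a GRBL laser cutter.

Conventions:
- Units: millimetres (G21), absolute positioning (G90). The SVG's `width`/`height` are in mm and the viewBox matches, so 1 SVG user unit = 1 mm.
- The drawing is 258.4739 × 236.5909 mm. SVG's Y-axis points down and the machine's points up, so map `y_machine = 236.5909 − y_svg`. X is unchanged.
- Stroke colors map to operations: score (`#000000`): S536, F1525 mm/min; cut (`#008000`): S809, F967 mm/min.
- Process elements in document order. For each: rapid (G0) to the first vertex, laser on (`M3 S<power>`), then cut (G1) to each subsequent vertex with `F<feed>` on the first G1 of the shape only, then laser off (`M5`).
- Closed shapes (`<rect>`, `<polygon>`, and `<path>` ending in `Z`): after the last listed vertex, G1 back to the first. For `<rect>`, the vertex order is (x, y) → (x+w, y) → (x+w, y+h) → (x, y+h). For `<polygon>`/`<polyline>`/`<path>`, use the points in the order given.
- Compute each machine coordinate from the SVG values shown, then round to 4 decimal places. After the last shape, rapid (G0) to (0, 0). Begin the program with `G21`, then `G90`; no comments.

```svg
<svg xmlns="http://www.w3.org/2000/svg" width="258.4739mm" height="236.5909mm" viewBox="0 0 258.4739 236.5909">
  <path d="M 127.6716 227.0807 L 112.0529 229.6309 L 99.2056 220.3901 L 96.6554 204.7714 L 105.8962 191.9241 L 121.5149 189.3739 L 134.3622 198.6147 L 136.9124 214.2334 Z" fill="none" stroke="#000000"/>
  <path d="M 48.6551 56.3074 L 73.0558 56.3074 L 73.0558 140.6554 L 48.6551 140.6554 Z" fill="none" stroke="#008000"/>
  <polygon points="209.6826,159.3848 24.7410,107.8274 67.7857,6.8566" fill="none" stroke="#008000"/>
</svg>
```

Since the viewBox matches the mm dimensions, user units are millimetres directly. The only transform is the Y-flip y_m = 236.5909 − y_svg.

Shape 1 is a regular polygon drawn with `<path>`. Its stroke #000000 means score at S536, F1525. After flipping Y the toolpath is (127.6716,9.5102) → (112.0529,6.9600) → (99.2056,16.2008) → (96.6554,31.8195) → (105.8962,44.6668) → (121.5149,47.2170) → (134.3622,37.9762) → (136.9124,22.3575) → (127.6716,9.5102), returning to the start.

Shape 2 is a rectangle drawn with `<path>`. Its stroke #008000 means cut at S809, F967. After flipping Y the toolpath is (48.6551,180.2835) → (73.0558,180.2835) → (73.0558,95.9355) → (48.6551,95.9355) → (48.6551,180.2835), returning to the start.

Shape 3 is a closed polygon drawn with `<polygon>`. Its stroke #008000 means cut at S809, F967. After flipping Y the toolpath is (209.6826,77.2061) → (24.7410,128.7635) → (67.7857,229.7343) → (209.6826,77.2061), returning to the start.

G21
G90
G0 X127.6716 Y9.5102
M3 S536
G1 X112.0529 Y6.9600 F1525
G1 X99.2056 Y16.2008
G1 X96.6554 Y31.8195
G1 X105.8962 Y44.6668
G1 X121.5149 Y47.2170
G1 X134.3622 Y37.9762
G1 X136.9124 Y22.3575
G1 X127.6716 Y9.5102
M5
G0 X48.6551 Y180.2835
M3 S809
G1 X73.0558 Y180.2835 F967
G1 X73.0558 Y95.9355
G1 X48.6551 Y95.9355
G1 X48.6551 Y180.2835
M5
G0 X209.6826 Y77.2061
M3 S809
G1 X24.7410 Y128.7635 F967
G1 X67.7857 Y229.7343
G1 X209.6826 Y77.2061
M5
G0 X0.0000 Y0.0000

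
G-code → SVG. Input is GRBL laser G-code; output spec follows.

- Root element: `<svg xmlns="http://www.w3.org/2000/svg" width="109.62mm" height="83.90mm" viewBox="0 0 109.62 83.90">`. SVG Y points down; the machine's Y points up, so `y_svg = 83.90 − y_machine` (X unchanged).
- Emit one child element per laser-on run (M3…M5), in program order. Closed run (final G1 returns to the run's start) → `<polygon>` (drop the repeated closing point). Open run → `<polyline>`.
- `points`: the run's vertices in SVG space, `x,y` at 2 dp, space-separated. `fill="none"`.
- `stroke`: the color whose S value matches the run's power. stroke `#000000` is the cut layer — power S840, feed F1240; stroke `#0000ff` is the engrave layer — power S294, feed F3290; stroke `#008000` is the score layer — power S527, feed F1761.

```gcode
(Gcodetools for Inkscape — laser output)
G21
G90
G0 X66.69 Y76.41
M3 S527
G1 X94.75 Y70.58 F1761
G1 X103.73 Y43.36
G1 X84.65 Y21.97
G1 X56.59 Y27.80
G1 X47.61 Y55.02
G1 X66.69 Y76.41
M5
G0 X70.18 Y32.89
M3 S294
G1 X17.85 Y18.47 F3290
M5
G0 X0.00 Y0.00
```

<svg xmlns="http://www.w3.org/2000/svg" width="109.62mm" height="83.90mm" viewBox="0 0 109.62 83.90">
  <polygon points="66.69,7.49 94.75,13.32 103.73,40.54 84.65,61.93 56.59,56.10 47.61,28.88" fill="none" stroke="#008000"/>
  <polyline points="70.18,51.01 17.85,65.43" fill="none" stroke="#0000ff"/>
</svg>

y_svg = 83.90 − y_m.

[1] S527→`#008000` (score); closed run; points: 66.69,7.49 94.75,13.32 103.73,40.54 84.65,61.93 56.59,56.10 47.61,28.88

[2] S294→`#0000ff` (engrave); open run; points: 70.18,51.01 17.85,65.43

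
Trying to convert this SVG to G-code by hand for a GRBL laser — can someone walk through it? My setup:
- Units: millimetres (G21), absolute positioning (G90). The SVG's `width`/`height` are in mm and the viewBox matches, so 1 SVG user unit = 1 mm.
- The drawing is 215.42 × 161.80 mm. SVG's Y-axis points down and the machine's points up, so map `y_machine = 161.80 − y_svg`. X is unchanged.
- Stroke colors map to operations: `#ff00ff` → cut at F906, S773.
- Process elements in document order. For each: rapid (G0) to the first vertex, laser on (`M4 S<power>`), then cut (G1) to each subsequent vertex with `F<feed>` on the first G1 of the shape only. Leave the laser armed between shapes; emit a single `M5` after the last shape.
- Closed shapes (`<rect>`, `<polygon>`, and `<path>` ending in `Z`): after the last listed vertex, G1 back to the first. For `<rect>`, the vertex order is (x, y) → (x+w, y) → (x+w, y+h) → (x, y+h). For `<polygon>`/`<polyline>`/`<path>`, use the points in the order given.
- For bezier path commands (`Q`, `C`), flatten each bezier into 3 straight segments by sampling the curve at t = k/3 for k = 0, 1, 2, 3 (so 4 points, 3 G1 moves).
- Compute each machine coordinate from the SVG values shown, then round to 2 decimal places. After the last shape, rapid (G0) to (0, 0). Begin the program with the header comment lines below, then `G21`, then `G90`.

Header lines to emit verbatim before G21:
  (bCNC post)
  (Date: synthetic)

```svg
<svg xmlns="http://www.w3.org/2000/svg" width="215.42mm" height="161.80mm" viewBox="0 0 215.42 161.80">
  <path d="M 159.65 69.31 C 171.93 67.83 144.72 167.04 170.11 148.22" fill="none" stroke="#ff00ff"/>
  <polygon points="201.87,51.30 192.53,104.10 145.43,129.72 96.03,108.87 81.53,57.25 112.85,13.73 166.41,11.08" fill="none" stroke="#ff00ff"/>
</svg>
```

(bCNC post)
(Date: synthetic)
G21
G90
G0 X159.65 Y92.49
M4 S773
G1 X162.18 Y68.51 F906
G1 X158.84 Y26.00
G1 X170.11 Y13.58
G0 X201.87 Y110.50
M4 S773
G1 X192.53 Y57.70 F906
G1 X145.43 Y32.08
G1 X96.03 Y52.93
G1 X81.53 Y104.55
G1 X112.85 Y148.07
G1 X166.41 Y150.72
G1 X201.87 Y110.50
M5
G0 X0.00 Y0.00

Since the viewBox matches the mm dimensions, user units are millimetres directly. The only transform is the Y-flip y_m = 161.80 − y_svg.

Shape 1 is a cubic bezier drawn with `<path>`. Its stroke #ff00ff means cut at S773, F906. After flipping Y the toolpath is (159.65,92.49) → (162.18,68.51) → (158.84,26.00) → (170.11,13.58).

Shape 2 is a regular polygon drawn with `<polygon>`. Its stroke #ff00ff means cut at S773, F906. After flipping Y the toolpath is (201.87,110.50) → (192.53,57.70) → (145.43,32.08) → (96.03,52.93) → (81.53,104.55) → (112.85,148.07) → (166.41,150.72) → (201.87,110.50), returning to the start.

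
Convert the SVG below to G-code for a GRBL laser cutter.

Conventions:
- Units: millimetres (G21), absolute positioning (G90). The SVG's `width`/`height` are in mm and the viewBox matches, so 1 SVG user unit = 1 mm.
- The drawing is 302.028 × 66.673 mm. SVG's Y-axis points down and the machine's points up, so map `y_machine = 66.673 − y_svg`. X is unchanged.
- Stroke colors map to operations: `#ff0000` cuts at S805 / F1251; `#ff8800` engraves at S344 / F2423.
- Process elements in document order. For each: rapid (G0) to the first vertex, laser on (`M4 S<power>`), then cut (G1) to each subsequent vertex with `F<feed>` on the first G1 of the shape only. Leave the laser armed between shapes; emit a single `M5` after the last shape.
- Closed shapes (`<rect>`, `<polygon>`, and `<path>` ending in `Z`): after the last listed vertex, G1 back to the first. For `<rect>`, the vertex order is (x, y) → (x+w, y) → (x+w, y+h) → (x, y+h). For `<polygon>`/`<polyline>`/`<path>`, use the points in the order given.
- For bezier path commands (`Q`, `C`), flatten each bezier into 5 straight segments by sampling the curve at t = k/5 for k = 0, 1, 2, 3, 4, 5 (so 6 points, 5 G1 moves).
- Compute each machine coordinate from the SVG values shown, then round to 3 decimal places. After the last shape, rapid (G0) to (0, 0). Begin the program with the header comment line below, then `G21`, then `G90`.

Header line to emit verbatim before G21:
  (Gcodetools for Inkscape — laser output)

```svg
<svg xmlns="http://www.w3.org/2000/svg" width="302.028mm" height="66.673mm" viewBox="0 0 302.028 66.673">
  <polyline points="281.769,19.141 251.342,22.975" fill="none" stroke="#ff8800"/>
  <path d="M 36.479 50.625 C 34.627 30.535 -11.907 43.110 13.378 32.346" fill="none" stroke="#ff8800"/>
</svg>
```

1 u = 1 mm; y_m = 66.673 − y.

[1] `<polyline>` line segment, #ff8800→engrave S344 F2423: (281.769,47.532) → (251.342,43.698)

[2] `<path>` cubic bezier, #ff8800→engrave S344 F2423: (36.479,16.048) → (30.938,24.630) → (20.265,28.061) → (10.053,29.029) → (5.893,30.221) → (13.378,34.327)

(Gcodetools for Inkscape — laser output)
G21
G90
G0 X281.769 Y47.532
M4 S344
G1 X251.342 Y43.698 F2423
G0 X36.479 Y16.048
M4 S344
G1 X30.938 Y24.630 F2423
G1 X20.265 Y28.061
G1 X10.053 Y29.029
G1 X5.893 Y30.221
G1 X13.378 Y34.327
M5
G0 X0.000 Y0.000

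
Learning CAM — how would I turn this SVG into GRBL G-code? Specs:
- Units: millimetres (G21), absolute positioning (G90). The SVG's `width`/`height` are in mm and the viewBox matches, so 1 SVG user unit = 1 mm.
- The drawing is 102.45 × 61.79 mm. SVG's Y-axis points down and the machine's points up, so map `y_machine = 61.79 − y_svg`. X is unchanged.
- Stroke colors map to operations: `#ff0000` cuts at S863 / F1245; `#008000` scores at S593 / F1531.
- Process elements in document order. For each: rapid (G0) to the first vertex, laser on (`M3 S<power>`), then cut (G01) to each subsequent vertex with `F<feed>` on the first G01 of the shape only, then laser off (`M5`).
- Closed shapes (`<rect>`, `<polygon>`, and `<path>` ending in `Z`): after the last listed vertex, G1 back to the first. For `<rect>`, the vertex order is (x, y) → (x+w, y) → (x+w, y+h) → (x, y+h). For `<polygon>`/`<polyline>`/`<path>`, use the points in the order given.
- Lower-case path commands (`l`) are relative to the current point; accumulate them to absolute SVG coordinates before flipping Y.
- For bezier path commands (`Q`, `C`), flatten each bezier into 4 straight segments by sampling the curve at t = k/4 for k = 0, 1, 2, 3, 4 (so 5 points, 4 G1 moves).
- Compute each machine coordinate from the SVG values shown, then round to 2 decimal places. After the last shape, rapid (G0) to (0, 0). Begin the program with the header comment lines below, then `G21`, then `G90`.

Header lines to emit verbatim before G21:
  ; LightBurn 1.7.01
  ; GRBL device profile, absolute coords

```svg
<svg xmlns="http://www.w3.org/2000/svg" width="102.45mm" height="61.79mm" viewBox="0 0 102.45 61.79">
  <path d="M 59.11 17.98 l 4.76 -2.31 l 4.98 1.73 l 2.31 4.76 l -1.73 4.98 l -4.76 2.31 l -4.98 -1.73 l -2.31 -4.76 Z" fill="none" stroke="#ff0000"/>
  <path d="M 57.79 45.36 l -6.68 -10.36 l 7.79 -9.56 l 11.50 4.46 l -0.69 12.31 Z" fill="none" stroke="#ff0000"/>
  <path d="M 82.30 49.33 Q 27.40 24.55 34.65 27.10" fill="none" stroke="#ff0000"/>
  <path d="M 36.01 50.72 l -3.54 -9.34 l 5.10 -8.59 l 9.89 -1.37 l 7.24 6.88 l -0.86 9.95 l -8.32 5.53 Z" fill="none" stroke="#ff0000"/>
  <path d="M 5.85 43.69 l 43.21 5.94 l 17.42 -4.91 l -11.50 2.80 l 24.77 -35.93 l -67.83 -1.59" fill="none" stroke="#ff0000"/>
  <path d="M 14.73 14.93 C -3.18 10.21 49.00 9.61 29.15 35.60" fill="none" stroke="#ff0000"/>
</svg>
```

viewBox `0 0 102.45 61.79` with mm width/height → 1 unit = 1 mm. Flip: y_m = 61.79 − y_svg.

**Shape 1** — `<path>` regular polygon, stroke `#ff0000` → cut (S863, F1245). Machine vertices: (59.11,43.81) → (63.87,46.12) → (68.85,44.39) → (71.16,39.63) → (69.43,34.65) → (64.67,32.34) → (59.69,34.07) → (57.38,38.83) → (59.11,43.81). Closed: final G1 returns to the first vertex.

**Shape 2** — `<path>` regular polygon, stroke `#ff0000` → cut (S863, F1245). Machine vertices: (57.79,16.43) → (51.11,26.79) → (58.90,36.35) → (70.40,31.89) → (69.71,19.58) → (57.79,16.43). Closed: final G1 returns to the first vertex.

**Shape 3** — `<path>` quadratic bezier, stroke `#ff0000` → cut (S863, F1245). Control points (SVG): P0=(82.30,49.33), P1=(27.40,24.55), P2=(34.65,27.10); sampled at t=k/4. Machine vertices: (82.30,12.46) → (58.73,23.14) → (42.94,30.41) → (34.91,34.26) → (34.65,34.69). Open path.

**Shape 4** — `<path>` regular polygon, stroke `#ff0000` → cut (S863, F1245). Machine vertices: (36.01,11.07) → (32.47,20.41) → (37.57,29.00) → (47.46,30.37) → (54.70,23.49) → (53.84,13.54) → (45.52,8.01) → (36.01,11.07). Closed: final G1 returns to the first vertex.

**Shape 5** — `<path>` open polyline, stroke `#ff0000` → cut (S863, F1245). Machine vertices: (5.85,18.10) → (49.06,12.16) → (66.48,17.07) → (54.98,14.27) → (79.75,50.20) → (11.92,51.79). Open path.

**Shape 6** — `<path>` cubic bezier, stroke `#ff0000` → cut (S863, F1245). Control points (SVG): P0=(14.73,14.93), P1=(-3.18,10.21), P2=(49.00,9.61), P3=(29.15,35.60); sampled at t=k/4. Machine vertices: (14.73,46.86) → (12.22,49.28) → (22.67,48.04) → (32.75,41.05) → (29.15,26.19). Open path.

; LightBurn 1.7.01
; GRBL device profile, absolute coords
G21
G90
G0 X59.11 Y43.81
M3 S863
G01 X63.87 Y46.12 F1245
G01 X68.85 Y44.39
G01 X71.16 Y39.63
G01 X69.43 Y34.65
G01 X64.67 Y32.34
G01 X59.69 Y34.07
G01 X57.38 Y38.83
G01 X59.11 Y43.81
M5
G0 X57.79 Y16.43
M3 S863
G01 X51.11 Y26.79 F1245
G01 X58.90 Y36.35
G01 X70.40 Y31.89
G01 X69.71 Y19.58
G01 X57.79 Y16.43
M5
G0 X82.30 Y12.46
M3 S863
G01 X58.73 Y23.14 F1245
G01 X42.94 Y30.41
G01 X34.91 Y34.26
G01 X34.65 Y34.69
M5
G0 X36.01 Y11.07
M3 S863
G01 X32.47 Y20.41 F1245
G01 X37.57 Y29.00
G01 X47.46 Y30.37
G01 X54.70 Y23.49
G01 X53.84 Y13.54
G01 X45.52 Y8.01
G01 X36.01 Y11.07
M5
G0 X5.85 Y18.10
M3 S863
G01 X49.06 Y12.16 F1245
G01 X66.48 Y17.07
G01 X54.98 Y14.27
G01 X79.75 Y50.20
G01 X11.92 Y51.79
M5
G0 X14.73 Y46.86
M3 S863
G01 X12.22 Y49.28 F1245
G01 X22.67 Y48.04
G01 X32.75 Y41.05
G01 X29.15 Y26.19
M5
G0 X0.00 Y0.00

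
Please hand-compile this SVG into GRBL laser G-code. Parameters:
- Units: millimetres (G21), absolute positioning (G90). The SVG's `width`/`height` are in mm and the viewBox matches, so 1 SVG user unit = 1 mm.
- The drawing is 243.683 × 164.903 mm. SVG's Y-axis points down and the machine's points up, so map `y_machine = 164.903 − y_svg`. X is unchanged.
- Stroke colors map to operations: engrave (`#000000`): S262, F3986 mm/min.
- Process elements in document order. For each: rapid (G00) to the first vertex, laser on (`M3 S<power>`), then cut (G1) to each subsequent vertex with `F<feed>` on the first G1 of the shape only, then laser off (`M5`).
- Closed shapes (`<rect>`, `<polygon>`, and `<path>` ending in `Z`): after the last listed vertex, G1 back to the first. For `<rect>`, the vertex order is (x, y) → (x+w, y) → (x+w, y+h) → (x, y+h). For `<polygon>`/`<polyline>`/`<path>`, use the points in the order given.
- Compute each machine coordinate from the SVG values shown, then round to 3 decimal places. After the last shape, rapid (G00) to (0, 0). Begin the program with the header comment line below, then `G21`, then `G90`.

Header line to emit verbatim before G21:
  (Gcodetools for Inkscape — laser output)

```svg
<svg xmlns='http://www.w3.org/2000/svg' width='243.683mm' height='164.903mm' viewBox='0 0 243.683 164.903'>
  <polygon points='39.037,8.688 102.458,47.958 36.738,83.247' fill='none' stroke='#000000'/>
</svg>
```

(Gcodetools for Inkscape — laser output)
G21
G90
G00 X39.037 Y156.215
M3 S262
G1 X102.458 Y116.945 F3986
G1 X36.738 Y81.656
G1 X39.037 Y156.215
M5
G00 X0.000 Y0.000

viewBox `0 0 243.683 164.903` with mm width/height → 1 unit = 1 mm. Flip: y_m = 164.903 − y_svg.

**Shape 1** — `<polygon>` regular polygon, stroke `#000000` → engrave (S262, F3986). Machine vertices: (39.037,156.215) → (102.458,116.945) → (36.738,81.656) → (39.037,156.215). Closed: final G1 returns to the first vertex.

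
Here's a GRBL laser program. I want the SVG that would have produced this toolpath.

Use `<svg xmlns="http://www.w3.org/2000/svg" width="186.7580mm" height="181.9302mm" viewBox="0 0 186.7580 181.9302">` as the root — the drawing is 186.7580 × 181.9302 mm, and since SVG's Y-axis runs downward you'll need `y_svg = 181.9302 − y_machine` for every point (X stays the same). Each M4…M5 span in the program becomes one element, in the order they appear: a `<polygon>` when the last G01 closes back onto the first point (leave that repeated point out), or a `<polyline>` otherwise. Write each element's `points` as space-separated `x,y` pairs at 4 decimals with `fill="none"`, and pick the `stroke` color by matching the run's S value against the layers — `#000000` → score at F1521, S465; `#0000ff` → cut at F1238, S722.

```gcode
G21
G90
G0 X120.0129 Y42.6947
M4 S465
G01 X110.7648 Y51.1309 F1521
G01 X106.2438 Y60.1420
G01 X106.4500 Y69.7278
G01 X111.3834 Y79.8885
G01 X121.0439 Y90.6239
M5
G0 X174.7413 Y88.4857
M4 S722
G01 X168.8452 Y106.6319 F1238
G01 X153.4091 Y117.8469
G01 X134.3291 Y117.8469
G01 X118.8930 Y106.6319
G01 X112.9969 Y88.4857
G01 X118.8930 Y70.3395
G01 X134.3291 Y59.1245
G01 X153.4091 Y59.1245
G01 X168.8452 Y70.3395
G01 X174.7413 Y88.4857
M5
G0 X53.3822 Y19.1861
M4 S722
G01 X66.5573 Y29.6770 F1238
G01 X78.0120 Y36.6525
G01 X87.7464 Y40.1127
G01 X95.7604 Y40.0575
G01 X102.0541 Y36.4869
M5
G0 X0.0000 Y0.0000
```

Machine Y-up, SVG Y-down with viewBox height 181.9302, so y_svg = 181.9302 − y_machine; X carries over.

Run 1: power S465 maps to stroke `#000000` (score). The run is open, so emit a `<polyline>` with points (Y-flipped): 120.0129,139.2355 110.7648,130.7993 106.2438,121.7882 106.4500,112.2024 111.3834,102.0417 121.0439,91.3063.

Run 2: S722 ⇒ cut layer `#0000ff`. The run returns to its start, so emit a `<polygon>` with points (Y-flipped): 174.7413,93.4445 168.8452,75.2983 153.4091,64.0833 134.3291,64.0833 118.8930,75.2983 112.9969,93.4445 118.8930,111.5907 134.3291,122.8057 153.4091,122.8057 168.8452,111.5907.

Run 3: the run's S722 means `#0000ff` (cut). The run is open, so emit a `<polyline>` with points (Y-flipped): 53.3822,162.7441 66.5573,152.2532 78.0120,145.2777 87.7464,141.8175 95.7604,141.8727 102.0541,145.4433.

<svg xmlns="http://www.w3.org/2000/svg" width="186.7580mm" height="181.9302mm" viewBox="0 0 186.7580 181.9302">
  <polyline points="120.0129,139.2355 110.7648,130.7993 106.2438,121.7882 106.4500,112.2024 111.3834,102.0417 121.0439,91.3063" fill="none" stroke="#000000"/>
  <polygon points="174.7413,93.4445 168.8452,75.2983 153.4091,64.0833 134.3291,64.0833 118.8930,75.2983 112.9969,93.4445 118.8930,111.5907 134.3291,122.8057 153.4091,122.8057 168.8452,111.5907" fill="none" stroke="#0000ff"/>
  <polyline points="53.3822,162.7441 66.5573,152.2532 78.0120,145.2777 87.7464,141.8175 95.7604,141.8727 102.0541,145.4433" fill="none" stroke="#0000ff"/>
</svg>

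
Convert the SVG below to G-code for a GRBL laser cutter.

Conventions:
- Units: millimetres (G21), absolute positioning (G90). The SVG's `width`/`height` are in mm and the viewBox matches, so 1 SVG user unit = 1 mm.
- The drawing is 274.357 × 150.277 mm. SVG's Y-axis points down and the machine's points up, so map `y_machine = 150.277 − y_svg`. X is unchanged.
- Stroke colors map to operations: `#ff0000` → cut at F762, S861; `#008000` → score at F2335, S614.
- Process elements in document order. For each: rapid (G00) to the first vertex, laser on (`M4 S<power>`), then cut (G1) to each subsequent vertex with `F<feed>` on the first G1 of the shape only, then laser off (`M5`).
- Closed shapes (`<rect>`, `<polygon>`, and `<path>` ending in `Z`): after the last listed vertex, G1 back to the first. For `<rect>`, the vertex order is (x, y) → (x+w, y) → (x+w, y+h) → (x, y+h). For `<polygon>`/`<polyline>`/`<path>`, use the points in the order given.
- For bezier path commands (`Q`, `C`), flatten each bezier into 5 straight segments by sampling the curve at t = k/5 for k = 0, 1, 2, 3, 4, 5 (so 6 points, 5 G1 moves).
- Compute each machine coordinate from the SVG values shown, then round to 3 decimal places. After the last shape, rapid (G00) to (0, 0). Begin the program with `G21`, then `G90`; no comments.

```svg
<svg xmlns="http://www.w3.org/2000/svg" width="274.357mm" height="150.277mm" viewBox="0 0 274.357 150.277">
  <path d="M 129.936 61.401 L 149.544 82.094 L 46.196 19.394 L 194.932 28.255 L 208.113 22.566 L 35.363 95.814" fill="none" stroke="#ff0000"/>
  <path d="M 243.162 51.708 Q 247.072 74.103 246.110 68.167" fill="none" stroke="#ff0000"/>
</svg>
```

G21
G90
G00 X129.936 Y88.876
M4 S861
G1 X149.544 Y68.183 F762
G1 X46.196 Y130.883
G1 X194.932 Y122.022
G1 X208.113 Y127.711
G1 X35.363 Y54.463
M5
G00 X243.162 Y98.569
M4 S861
G1 X244.531 Y90.744 F762
G1 X245.510 Y85.186
G1 X246.100 Y81.894
G1 X246.300 Y80.869
G1 X246.110 Y82.110
M5
G00 X0.000 Y0.000

viewBox `0 0 274.357 150.277` with mm width/height → 1 unit = 1 mm. Flip: y_m = 150.277 − y_svg.

**Shape 1** — `<path>` open polyline, stroke `#ff0000` → cut (S861, F762). Machine vertices: (129.936,88.876) → (149.544,68.183) → (46.196,130.883) → (194.932,122.022) → (208.113,127.711) → (35.363,54.463). Open path.

**Shape 2** — `<path>` quadratic bezier, stroke `#ff0000` → cut (S861, F762). Control points (SVG): P0=(243.162,51.708), P1=(247.072,74.103), P2=(246.110,68.167); sampled at t=k/5. Machine vertices: (243.162,98.569) → (244.531,90.744) → (245.510,85.186) → (246.100,81.894) → (246.300,80.869) → (246.110,82.110). Open path.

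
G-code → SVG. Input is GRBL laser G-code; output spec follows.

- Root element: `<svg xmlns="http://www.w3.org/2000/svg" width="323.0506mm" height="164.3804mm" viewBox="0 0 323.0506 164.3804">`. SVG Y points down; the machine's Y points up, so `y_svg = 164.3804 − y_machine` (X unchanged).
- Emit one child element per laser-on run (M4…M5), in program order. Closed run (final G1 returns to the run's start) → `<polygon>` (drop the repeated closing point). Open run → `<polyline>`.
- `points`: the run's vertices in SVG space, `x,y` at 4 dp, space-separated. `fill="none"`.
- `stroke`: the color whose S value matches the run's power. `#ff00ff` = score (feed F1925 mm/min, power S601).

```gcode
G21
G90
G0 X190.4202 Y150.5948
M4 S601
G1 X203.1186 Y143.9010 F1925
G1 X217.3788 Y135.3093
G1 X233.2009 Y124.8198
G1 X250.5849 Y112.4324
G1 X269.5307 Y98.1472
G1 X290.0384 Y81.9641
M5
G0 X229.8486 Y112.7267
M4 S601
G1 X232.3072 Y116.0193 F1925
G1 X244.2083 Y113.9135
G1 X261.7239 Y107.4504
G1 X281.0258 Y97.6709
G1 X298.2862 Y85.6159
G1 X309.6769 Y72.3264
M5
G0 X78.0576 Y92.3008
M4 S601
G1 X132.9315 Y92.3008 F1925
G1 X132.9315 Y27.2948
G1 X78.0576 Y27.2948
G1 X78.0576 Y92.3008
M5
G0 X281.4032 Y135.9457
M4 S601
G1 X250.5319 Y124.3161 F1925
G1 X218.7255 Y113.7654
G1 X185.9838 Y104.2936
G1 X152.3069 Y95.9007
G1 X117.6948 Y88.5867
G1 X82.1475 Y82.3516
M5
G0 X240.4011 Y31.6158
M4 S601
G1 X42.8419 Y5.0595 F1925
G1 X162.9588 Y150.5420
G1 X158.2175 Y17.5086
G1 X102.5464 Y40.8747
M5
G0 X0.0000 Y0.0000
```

<svg xmlns="http://www.w3.org/2000/svg" width="323.0506mm" height="164.3804mm" viewBox="0 0 323.0506 164.3804">
  <polyline points="190.4202,13.7856 203.1186,20.4794 217.3788,29.0711 233.2009,39.5606 250.5849,51.9480 269.5307,66.2332 290.0384,82.4163" fill="none" stroke="#ff00ff"/>
  <polyline points="229.8486,51.6537 232.3072,48.3611 244.2083,50.4669 261.7239,56.9300 281.0258,66.7095 298.2862,78.7645 309.6769,92.0540" fill="none" stroke="#ff00ff"/>
  <polygon points="78.0576,72.0796 132.9315,72.0796 132.9315,137.0856 78.0576,137.0856" fill="none" stroke="#ff00ff"/>
  <polyline points="281.4032,28.4347 250.5319,40.0643 218.7255,50.6150 185.9838,60.0868 152.3069,68.4797 117.6948,75.7937 82.1475,82.0288" fill="none" stroke="#ff00ff"/>
  <polyline points="240.4011,132.7646 42.8419,159.3209 162.9588,13.8384 158.2175,146.8718 102.5464,123.5057" fill="none" stroke="#ff00ff"/>
</svg>

y_svg = 164.3804 − y_m. Every run uses S601, so all elements get stroke `#ff00ff` (score).

[1] open run; points: 190.4202,13.7856 203.1186,20.4794 217.3788,29.0711 233.2009,39.5606 250.5849,51.9480 269.5307,66.2332 290.0384,82.4163

[2] open run; points: 229.8486,51.6537 232.3072,48.3611 244.2083,50.4669 261.7239,56.9300 281.0258,66.7095 298.2862,78.7645 309.6769,92.0540

[3] closed run; points: 78.0576,72.0796 132.9315,72.0796 132.9315,137.0856 78.0576,137.0856

[4] open run; points: 281.4032,28.4347 250.5319,40.0643 218.7255,50.6150 185.9838,60.0868 152.3069,68.4797 117.6948,75.7937 82.1475,82.0288

[5] open run; points: 240.4011,132.7646 42.8419,159.3209 162.9588,13.8384 158.2175,146.8718 102.5464,123.5057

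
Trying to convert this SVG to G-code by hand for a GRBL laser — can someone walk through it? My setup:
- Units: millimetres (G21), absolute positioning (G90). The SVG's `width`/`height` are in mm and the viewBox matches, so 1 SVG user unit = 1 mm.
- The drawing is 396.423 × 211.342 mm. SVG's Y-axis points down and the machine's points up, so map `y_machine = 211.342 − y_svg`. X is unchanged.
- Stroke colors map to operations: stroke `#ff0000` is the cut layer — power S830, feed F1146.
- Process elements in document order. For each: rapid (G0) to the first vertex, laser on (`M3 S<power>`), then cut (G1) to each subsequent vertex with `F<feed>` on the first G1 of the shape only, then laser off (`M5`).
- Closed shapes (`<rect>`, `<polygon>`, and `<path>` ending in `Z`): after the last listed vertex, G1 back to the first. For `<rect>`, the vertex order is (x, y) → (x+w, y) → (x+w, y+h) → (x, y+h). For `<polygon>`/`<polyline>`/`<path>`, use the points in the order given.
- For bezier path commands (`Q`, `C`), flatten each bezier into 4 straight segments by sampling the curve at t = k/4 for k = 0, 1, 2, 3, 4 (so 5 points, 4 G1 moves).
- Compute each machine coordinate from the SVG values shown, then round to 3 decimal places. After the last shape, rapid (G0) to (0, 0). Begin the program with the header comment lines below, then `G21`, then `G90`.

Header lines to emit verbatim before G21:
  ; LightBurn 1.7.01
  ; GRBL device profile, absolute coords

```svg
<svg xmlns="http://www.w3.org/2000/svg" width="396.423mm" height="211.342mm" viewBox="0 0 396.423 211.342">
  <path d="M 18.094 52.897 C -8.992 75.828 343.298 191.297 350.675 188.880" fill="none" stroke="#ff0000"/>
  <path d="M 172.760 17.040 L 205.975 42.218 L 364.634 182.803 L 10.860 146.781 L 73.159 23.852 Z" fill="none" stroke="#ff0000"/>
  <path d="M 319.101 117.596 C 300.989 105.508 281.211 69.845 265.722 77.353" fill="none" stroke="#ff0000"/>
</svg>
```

1 u = 1 mm; y_m = 211.342 − y.

[1] `<path>` cubic bezier, #ff0000→cut S830 F1146: (18.094,158.445) → (57.595,127.184) → (171.461,80.948) → (291.788,39.465) → (350.675,22.462)

[2] `<path>` closed polygon, #ff0000→cut S830 F1146: (172.760,194.302) → (205.975,169.124) → (364.634,28.539) → (10.860,64.561) → (73.159,187.490) → (172.760,194.302) (closed)

[3] `<path>` cubic bezier, #ff0000→cut S830 F1146: (319.101,93.746) → (305.298,106.189) → (291.428,121.216) → (278.050,132.568) → (265.722,133.989)

; LightBurn 1.7.01
; GRBL device profile, absolute coords
G21
G90
G0 X18.094 Y158.445
M3 S830
G1 X57.595 Y127.184 F1146
G1 X171.461 Y80.948
G1 X291.788 Y39.465
G1 X350.675 Y22.462
M5
G0 X172.760 Y194.302
M3 S830
G1 X205.975 Y169.124 F1146
G1 X364.634 Y28.539
G1 X10.860 Y64.561
G1 X73.159 Y187.490
G1 X172.760 Y194.302
M5
G0 X319.101 Y93.746
M3 S830
G1 X305.298 Y106.189 F1146
G1 X291.428 Y121.216
G1 X278.050 Y132.568
G1 X265.722 Y133.989
M5
G0 X0.000 Y0.000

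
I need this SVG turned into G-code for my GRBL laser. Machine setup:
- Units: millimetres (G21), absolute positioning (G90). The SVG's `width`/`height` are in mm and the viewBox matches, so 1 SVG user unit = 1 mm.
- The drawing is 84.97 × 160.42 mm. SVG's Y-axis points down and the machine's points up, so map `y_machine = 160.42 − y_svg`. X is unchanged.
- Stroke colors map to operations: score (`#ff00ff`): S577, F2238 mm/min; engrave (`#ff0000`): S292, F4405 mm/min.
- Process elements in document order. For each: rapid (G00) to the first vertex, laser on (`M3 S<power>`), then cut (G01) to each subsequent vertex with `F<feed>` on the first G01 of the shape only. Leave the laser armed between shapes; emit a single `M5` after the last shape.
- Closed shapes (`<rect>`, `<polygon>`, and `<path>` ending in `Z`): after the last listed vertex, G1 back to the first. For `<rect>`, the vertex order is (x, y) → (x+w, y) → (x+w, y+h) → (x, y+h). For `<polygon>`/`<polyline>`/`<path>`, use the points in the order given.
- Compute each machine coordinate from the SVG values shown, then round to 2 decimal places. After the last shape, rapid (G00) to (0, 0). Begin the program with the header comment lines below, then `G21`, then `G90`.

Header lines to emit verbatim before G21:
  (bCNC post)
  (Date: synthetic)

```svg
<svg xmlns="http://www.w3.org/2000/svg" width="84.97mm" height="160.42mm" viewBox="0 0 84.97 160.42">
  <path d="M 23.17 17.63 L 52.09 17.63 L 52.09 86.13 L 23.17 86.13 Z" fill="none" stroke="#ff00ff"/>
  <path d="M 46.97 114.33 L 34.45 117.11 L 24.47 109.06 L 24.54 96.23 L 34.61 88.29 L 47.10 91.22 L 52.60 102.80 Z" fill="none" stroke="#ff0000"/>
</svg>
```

(bCNC post)
(Date: synthetic)
G21
G90
G00 X23.17 Y142.79
M3 S577
G01 X52.09 Y142.79 F2238
G01 X52.09 Y74.29
G01 X23.17 Y74.29
G01 X23.17 Y142.79
G00 X46.97 Y46.09
M3 S292
G01 X34.45 Y43.31 F4405
G01 X24.47 Y51.36
G01 X24.54 Y64.19
G01 X34.61 Y72.13
G01 X47.10 Y69.20
G01 X52.60 Y57.62
G01 X46.97 Y46.09
M5
G00 X0.00 Y0.00

Since the viewBox matches the mm dimensions, user units are millimetres directly. The only transform is the Y-flip y_m = 160.42 − y_svg.

Shape 1 is a rectangle drawn with `<path>`. Its stroke #ff00ff means score at S577, F2238. After flipping Y the toolpath is (23.17,142.79) → (52.09,142.79) → (52.09,74.29) → (23.17,74.29) → (23.17,142.79), returning to the start.

Shape 2 is a regular polygon drawn with `<path>`. Its stroke #ff0000 means engrave at S292, F4405. After flipping Y the toolpath is (46.97,46.09) → (34.45,43.31) → (24.47,51.36) → (24.54,64.19) → (34.61,72.13) → (47.10,69.20) → (52.60,57.62) → (46.97,46.09), returning to the start.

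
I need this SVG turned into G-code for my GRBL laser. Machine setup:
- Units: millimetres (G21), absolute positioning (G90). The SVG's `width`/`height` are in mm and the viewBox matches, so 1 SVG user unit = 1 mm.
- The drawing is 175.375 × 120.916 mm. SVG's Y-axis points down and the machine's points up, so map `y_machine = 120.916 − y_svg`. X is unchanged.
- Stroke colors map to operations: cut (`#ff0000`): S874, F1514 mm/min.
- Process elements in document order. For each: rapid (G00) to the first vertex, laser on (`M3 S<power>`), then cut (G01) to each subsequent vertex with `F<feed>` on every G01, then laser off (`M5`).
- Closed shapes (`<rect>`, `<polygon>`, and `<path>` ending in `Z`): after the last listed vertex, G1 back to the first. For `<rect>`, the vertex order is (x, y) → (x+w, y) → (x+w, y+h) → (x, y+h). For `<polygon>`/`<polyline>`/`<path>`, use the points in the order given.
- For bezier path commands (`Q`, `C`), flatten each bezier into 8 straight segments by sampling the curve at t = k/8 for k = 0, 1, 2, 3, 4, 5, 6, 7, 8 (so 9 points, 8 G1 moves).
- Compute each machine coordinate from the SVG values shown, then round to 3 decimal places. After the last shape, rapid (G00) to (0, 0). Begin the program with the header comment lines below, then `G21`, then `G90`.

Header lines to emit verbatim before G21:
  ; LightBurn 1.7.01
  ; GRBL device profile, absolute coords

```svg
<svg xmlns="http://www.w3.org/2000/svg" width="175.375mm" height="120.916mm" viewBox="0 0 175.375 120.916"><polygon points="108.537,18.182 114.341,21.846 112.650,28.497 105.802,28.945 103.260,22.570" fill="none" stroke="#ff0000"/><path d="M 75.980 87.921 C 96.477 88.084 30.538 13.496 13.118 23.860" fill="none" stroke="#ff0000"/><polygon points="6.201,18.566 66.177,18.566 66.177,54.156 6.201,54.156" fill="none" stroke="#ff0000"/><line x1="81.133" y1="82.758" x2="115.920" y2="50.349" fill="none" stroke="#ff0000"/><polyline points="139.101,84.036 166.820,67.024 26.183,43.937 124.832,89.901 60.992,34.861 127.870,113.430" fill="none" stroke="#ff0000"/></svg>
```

; LightBurn 1.7.01
; GRBL device profile, absolute coords
G21
G90
G00 X108.537 Y102.734
M3 S874
G01 X114.341 Y99.070 F1514
G01 X112.650 Y92.419 F1514
G01 X105.802 Y91.971 F1514
G01 X103.260 Y98.346 F1514
G01 X108.537 Y102.734 F1514
M5
G00 X75.980 Y32.995
M3 S874
G01 X79.878 Y36.126 F1514
G01 X77.255 Y44.393 F1514
G01 X69.691 Y55.925 F1514
G01 X58.768 Y68.851 F1514
G01 X46.068 Y81.298 F1514
G01 X33.172 Y91.396 F1514
G01 X21.661 Y97.272 F1514
G01 X13.118 Y97.056 F1514
M5
G00 X6.201 Y102.350
M3 S874
G01 X66.177 Y102.350 F1514
G01 X66.177 Y66.760 F1514
G01 X6.201 Y66.760 F1514
G01 X6.201 Y102.350 F1514
M5
G00 X81.133 Y38.158
M3 S874
G01 X115.920 Y70.567 F1514
M5
G00 X139.101 Y36.880
M3 S874
G01 X166.820 Y53.892 F1514
G01 X26.183 Y76.979 F1514
G01 X124.832 Y31.015 F1514
G01 X60.992 Y86.055 F1514
G01 X127.870 Y7.486 F1514
M5
G00 X0.000 Y0.000

1 u = 1 mm; y_m = 120.916 − y.

[1] `<polygon>` regular polygon, #ff0000→cut S874 F1514: (108.537,102.734) → (114.341,99.070) → (112.650,92.419) → (105.802,91.971) → (103.260,98.346) → (108.537,102.734) (closed)

[2] `<path>` cubic bezier, #ff0000→cut S874 F1514: (75.980,32.995) → (79.878,36.126) → (77.255,44.393) → (69.691,55.925) → (58.768,68.851) → (46.068,81.298) → (33.172,91.396) → (21.661,97.272) → (13.118,97.056)

[3] `<polygon>` rectangle, #ff0000→cut S874 F1514: (6.201,102.350) → (66.177,102.350) → (66.177,66.760) → (6.201,66.760) → (6.201,102.350) (closed)

[4] `<line>` line segment, #ff0000→cut S874 F1514: (81.133,38.158) → (115.920,70.567)

[5] `<polyline>` open polyline, #ff0000→cut S874 F1514: (139.101,36.880) → (166.820,53.892) → (26.183,76.979) → (124.832,31.015) → (60.992,86.055) → (127.870,7.486)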